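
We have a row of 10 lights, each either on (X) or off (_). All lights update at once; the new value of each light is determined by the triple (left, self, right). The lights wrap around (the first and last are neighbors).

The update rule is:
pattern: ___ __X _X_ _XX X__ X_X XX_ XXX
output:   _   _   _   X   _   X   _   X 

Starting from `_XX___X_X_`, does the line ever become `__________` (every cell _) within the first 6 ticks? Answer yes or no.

_X_____X__
__________
all cells are _ at tick 2

yes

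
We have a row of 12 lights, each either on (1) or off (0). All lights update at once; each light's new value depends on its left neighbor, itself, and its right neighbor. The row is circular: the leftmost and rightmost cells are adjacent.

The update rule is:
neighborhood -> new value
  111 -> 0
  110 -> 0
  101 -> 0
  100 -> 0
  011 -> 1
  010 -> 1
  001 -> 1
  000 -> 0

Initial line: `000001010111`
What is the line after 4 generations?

011001100100

000011010100
000110010100
001100110100
011001100100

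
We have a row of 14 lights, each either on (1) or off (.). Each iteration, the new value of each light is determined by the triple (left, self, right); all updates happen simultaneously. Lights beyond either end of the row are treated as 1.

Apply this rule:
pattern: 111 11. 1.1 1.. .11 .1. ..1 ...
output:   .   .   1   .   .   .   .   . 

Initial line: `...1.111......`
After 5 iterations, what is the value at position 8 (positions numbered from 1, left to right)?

.

iteration 1: ....1.........
iteration 2: ..............
iteration 3: ..............  (fixed point — unchanged through iteration 5)
position 8 holds .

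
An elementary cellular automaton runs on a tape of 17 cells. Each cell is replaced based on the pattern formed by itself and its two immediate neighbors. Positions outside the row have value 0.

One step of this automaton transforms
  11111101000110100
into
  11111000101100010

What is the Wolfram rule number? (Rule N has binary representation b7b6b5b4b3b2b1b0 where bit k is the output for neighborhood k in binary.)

154

position 1: 111 → 1  (bit 7 = 1)
position 5: 110 → 0  (bit 6 = 0)
position 6: 101 → 0  (bit 5 = 0)
position 8: 100 → 1  (bit 4 = 1)
position 0: 011 → 1  (bit 3 = 1)
position 7: 010 → 0  (bit 2 = 0)
position 10: 001 → 1  (bit 1 = 1)
position 9: 000 → 0  (bit 0 = 0)
bits b7..b0 = 10011010 = 154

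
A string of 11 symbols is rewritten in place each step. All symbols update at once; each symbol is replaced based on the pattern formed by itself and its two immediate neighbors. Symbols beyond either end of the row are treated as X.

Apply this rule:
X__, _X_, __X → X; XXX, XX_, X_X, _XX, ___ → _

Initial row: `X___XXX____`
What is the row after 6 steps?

_X_X___X__X
_X_XX_XXXX_
_X_________
_XX_______X
___X_____X_
X_XXX___XX_

X_XXX___XX_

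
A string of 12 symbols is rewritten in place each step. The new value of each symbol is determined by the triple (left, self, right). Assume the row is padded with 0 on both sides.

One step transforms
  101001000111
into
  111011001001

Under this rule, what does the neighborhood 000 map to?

0

At position 7 the neighborhood is 000; the next row has 0 there.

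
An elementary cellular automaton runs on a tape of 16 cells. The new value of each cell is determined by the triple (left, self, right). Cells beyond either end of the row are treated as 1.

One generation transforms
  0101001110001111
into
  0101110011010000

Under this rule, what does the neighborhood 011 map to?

At position 6 the neighborhood is 011; the next row has 0 there.

0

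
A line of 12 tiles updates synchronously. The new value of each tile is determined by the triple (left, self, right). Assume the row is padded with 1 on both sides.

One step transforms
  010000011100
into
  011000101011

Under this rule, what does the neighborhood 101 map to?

At position 0 the neighborhood is 101; the next row has 0 there.

0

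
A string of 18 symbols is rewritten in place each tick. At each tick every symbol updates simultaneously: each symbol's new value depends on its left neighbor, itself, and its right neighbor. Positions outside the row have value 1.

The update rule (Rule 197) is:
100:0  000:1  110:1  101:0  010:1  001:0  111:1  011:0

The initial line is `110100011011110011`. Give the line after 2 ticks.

110101001001110001
110101001000110100

110101001000110100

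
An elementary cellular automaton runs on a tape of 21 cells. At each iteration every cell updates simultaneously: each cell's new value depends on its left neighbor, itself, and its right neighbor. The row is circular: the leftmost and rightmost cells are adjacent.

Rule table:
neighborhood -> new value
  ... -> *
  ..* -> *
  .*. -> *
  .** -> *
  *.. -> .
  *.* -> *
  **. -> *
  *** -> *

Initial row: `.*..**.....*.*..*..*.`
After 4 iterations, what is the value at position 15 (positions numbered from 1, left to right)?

*

iteration 1: **.***.*******.**.**.
iteration 2: *********************
iteration 3: *********************  (fixed point — unchanged through iteration 4)
position 15 holds *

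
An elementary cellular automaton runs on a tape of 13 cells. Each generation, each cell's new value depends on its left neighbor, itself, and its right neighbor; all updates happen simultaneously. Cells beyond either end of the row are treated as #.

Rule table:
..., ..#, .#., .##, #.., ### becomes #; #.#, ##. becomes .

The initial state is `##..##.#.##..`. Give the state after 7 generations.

.##..##..####

#.###..#.#.##
..##.###.#.##
###..##..#.##
##.###.###.##
#..##..##..##
.###.###.####
.##..##..####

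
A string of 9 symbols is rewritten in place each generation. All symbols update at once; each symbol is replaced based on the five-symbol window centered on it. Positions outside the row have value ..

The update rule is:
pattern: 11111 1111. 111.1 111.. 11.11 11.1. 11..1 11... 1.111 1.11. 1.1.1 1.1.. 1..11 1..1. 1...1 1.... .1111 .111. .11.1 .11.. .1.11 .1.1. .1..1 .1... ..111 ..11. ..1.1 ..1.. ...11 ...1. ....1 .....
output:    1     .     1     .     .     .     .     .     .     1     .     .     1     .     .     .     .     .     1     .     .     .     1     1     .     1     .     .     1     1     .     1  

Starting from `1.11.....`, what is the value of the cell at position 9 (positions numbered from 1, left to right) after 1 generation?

1

..1...111
position 9 holds 1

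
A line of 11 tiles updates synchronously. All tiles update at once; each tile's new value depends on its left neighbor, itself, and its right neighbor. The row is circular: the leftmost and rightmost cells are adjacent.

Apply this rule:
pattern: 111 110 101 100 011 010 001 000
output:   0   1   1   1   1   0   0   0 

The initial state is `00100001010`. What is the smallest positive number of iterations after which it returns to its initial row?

00010000101
10001000010
01000100001
10100010000
01010001000
00101000100
00010100010
00001010001
10000101000
01000010100
00100001010

11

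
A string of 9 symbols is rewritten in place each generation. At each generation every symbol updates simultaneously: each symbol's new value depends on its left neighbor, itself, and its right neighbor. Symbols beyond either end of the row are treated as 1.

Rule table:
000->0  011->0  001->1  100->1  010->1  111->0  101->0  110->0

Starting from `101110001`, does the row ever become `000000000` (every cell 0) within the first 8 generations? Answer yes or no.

no

000001010
100011010
010100010
010110110
010000000
011000001
000100010
101110110
generation 8 is 101110110, still not uniform 0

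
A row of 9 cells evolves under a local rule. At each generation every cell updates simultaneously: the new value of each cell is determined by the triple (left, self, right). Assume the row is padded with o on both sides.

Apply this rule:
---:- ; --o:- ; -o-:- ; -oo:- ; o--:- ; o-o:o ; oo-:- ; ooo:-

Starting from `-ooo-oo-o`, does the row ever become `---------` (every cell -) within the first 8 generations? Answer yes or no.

generation 1: o---o--o-
generation 2: --------o
generation 3: ---------
all cells are - at generation 3

yes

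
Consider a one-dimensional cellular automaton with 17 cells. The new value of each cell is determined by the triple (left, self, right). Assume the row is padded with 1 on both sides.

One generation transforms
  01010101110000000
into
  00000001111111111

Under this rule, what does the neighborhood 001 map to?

1

At position 16 the neighborhood is 001; the next row has 1 there.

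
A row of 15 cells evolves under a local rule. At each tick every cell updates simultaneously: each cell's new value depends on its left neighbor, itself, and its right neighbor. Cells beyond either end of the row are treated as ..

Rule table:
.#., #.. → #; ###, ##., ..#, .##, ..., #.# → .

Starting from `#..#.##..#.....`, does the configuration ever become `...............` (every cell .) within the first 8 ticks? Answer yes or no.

tick 1: ##.#...#.##....
tick 2: ...##..#...#...
tick 3: .....#.##..##..
tick 4: .....#...#...#.
tick 5: .....##..##..##
tick 6: .......#...#...
tick 7: .......##..##..
tick 8: .........#...#.
tick 8 is .........#...#., still not uniform .

no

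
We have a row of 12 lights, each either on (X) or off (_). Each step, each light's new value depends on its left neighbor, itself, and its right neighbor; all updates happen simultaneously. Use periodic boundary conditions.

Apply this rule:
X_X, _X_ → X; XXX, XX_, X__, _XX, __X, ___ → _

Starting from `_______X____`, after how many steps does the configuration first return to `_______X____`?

_______X____

1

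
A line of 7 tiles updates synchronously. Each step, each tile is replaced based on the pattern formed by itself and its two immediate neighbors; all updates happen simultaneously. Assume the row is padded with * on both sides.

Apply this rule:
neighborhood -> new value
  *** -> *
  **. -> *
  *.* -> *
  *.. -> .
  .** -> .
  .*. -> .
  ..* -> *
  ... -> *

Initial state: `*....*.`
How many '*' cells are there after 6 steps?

*.***.*
**.***.
***.***
****.**
*****.*
******.
count of *: 6

6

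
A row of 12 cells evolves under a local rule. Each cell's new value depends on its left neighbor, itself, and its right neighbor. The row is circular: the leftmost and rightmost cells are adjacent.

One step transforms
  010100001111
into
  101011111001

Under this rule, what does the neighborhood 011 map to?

1

At position 8 the neighborhood is 011; the next row has 1 there.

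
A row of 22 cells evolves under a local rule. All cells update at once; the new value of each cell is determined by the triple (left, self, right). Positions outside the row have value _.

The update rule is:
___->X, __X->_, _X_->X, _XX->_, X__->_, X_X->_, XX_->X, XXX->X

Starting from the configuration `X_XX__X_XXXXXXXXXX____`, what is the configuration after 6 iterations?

X__X__X__XXXXXXXXX_XXX
X__X__X___XXXXXXXX__XX
X__X__X_X__XXXXXXX___X
X__X__X_X___XXXXXX_X_X
X__X__X_X_X__XXXXX_X_X
X__X__X_X_X___XXXX_X_X

X__X__X_X_X___XXXX_X_X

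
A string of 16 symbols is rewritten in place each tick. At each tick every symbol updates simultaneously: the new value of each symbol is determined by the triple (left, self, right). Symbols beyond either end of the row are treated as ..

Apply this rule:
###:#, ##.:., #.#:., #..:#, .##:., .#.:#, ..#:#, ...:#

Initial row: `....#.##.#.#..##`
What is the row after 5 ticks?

#####....#.###..
.###.#####..#.##
#.#...###.###...
#.####.#...#.###
#..##..#####..#.

#..##..#####..#.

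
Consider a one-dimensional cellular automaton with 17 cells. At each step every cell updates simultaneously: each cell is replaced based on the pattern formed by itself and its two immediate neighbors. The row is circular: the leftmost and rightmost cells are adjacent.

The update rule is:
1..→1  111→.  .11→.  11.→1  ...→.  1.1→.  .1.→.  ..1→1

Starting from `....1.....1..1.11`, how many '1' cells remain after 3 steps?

6

step 1: 1..1.1...1.11...1
step 2: 111...1.1...11.1.
step 3: ..11.1...1.1.1...
count of 1: 6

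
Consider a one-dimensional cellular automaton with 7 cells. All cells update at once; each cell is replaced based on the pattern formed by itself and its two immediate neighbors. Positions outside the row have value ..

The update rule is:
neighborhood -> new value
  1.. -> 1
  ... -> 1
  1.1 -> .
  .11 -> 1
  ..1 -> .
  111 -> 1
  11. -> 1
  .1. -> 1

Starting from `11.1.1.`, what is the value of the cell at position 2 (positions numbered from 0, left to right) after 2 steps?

11.1.11
11.1.11
position 2 holds .

.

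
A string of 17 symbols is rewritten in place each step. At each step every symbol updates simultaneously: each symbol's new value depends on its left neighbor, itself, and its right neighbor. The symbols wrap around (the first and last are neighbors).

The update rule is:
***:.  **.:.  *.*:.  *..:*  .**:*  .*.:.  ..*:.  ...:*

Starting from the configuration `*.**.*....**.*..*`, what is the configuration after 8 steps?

.*....**.*.*..***

..*...***.*...*.*
*..**.*....**....
.*.*...***.*.***.
....**.*.....*..*
***.*...****..*..
*....**.*...*..*.
.***.*...**..*...
.*....**.*.*..***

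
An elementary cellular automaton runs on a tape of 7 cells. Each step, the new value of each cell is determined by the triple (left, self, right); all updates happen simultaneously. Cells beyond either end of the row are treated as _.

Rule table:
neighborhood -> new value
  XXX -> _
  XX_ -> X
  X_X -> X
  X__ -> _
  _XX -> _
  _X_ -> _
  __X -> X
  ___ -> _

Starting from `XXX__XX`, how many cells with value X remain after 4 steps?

__X_X_X
_X_X_X_
X_X_X__
_X_X___
count of X: 2

2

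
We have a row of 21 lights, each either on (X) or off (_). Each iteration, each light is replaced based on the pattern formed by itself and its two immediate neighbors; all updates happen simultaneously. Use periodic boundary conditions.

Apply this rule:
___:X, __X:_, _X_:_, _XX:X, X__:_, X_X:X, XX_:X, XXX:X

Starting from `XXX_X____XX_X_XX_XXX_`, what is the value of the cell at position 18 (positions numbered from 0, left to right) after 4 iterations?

XXXX__XX_XXX_XXXXXXXX
XXXX__XXXXXXXXXXXXXXX
XXXX__XXXXXXXXXXXXXXX  (fixed point — unchanged through iteration 4)
position 18 holds X

X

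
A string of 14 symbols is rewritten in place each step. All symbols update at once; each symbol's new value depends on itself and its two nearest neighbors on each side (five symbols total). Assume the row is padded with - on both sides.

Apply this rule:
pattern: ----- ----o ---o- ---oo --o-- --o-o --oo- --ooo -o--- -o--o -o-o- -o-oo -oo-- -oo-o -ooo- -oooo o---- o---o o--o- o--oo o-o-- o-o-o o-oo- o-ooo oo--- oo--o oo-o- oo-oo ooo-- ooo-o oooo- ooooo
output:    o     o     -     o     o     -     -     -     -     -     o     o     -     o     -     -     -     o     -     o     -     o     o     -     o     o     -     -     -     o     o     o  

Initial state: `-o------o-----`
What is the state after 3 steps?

-o--ooo-o--ooo
-o-o--o---o---
--o---o-o-o--o

--o---o-o-o--o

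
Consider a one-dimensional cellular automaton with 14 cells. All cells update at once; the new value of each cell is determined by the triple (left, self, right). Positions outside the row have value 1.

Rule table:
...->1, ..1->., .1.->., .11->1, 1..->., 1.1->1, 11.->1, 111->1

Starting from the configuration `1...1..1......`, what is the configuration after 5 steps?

11..1111111111

step 1: 1.1......1111.
step 2: 11..1111.11111
step 3: 11..1111111111
step 4: 11..1111111111  (fixed point — unchanged through step 5)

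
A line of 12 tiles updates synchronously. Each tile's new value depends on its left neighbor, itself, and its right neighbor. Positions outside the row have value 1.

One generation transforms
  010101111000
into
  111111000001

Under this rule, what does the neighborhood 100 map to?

0

At position 9 the neighborhood is 100; the next row has 0 there.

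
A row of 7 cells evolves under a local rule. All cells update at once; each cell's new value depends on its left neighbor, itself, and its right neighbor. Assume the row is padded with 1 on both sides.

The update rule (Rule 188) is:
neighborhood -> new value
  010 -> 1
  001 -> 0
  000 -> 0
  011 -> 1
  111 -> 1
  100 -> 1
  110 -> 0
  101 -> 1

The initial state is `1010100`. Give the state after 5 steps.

1101111

step 1: 0111110
step 2: 1111101
step 3: 1111011
step 4: 1110111
step 5: 1101111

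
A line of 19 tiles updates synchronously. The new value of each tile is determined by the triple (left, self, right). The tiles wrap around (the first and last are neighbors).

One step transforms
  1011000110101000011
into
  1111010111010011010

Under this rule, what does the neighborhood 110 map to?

At position 0 the neighborhood is 110; the next row has 1 there.

1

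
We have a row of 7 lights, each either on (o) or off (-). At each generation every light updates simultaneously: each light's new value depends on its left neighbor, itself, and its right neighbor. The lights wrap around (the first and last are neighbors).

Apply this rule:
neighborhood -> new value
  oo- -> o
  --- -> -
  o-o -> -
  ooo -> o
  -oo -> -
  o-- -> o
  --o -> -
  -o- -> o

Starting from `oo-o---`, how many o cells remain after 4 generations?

3

generation 1: -o-oo--
generation 2: -o--oo-
generation 3: -oo--oo
generation 4: --oo--o
count of o: 3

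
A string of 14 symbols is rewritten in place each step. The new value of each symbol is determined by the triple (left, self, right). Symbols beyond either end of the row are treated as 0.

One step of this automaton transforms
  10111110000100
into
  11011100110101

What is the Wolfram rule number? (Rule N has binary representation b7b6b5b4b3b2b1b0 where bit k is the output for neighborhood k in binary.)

position 3: 111 → 1  (bit 7 = 1)
position 6: 110 → 0  (bit 6 = 0)
position 1: 101 → 1  (bit 5 = 1)
position 7: 100 → 0  (bit 4 = 0)
position 2: 011 → 0  (bit 3 = 0)
position 0: 010 → 1  (bit 2 = 1)
position 10: 001 → 0  (bit 1 = 0)
position 8: 000 → 1  (bit 0 = 1)
bits b7..b0 = 10100101 = 165

165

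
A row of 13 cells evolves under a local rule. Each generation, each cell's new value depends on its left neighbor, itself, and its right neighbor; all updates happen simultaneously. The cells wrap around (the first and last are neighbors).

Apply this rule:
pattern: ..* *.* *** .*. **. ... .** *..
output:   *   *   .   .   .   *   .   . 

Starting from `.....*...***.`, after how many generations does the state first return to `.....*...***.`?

26

*****..**....
......*...***
.*****..**...
*......*...**
..*****..**..
**......*...*
...*****..**.
***......*...
....*****..**
.***......*..
*....*****..*
..***......*.
**....*****..
...***......*
.**....*****.
*...***......
..**....*****
.*...***.....
*..**....****
..*...***....
**..**....***
...*...***...
***..**....**
....*...***..
****..**....*
.....*...***.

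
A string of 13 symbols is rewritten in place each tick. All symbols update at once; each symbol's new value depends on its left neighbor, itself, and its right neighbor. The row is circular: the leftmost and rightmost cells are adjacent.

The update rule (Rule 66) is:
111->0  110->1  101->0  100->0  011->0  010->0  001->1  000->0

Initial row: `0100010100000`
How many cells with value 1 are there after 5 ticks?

2

tick 1: 1000100000000
tick 2: 0001000000001
tick 3: 0010000000010
tick 4: 0100000000100
tick 5: 1000000001000
count of 1: 2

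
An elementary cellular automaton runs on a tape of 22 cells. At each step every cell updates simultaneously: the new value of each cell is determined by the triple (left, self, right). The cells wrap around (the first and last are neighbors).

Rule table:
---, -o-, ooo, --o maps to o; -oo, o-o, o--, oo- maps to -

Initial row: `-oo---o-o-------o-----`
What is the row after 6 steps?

o---ooo-o-ooooooo-oooo
--oo-o--o--ooooo---ooo
-o---o-oo-o-ooo--oo-o-
oo-ooo----o--o--o---o-
----o--oooo-oo-oo-ooo-
ooooo-o-oo---------o--

ooooo-o-oo---------o--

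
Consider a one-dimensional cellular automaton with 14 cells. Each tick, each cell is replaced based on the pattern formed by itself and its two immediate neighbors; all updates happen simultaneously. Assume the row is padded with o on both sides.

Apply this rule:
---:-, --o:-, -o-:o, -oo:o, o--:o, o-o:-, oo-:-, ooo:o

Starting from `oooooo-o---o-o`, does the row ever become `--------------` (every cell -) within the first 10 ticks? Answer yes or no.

no

ooooo--oo--o-o
oooo-o-o-o-o-o
ooo--o-o-o-o-o
oo-o-o-o-o-o-o
o--o-o-o-o-o-o
-o-o-o-o-o-o-o
-o-o-o-o-o-o-o  (fixed point — unchanged through tick 10)
tick 10 is -o-o-o-o-o-o-o, still not uniform -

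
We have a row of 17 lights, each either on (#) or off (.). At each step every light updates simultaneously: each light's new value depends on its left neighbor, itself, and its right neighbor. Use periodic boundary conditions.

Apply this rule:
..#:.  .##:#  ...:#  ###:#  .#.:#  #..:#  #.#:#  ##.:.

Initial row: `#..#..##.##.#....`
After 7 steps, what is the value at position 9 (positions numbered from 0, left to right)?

#

##.##.#.##.#####.
#.##.####.#####.#
.##.####.#####.##
##.####.#####.##.
#.####.#####.##.#
.####.#####.##.##
####.#####.##.##.
position 9 holds #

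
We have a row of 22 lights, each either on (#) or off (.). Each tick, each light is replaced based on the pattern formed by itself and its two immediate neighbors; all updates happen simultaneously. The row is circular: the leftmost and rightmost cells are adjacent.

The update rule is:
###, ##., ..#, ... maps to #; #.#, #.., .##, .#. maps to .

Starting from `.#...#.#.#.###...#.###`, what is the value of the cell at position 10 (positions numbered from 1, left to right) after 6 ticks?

.

...##.......##.##...##
.##.#.######.#..#.##.#
..#....#####...#...#..
##..###.####.##..##..#
##.#.##..###..#.#.#.#.
.#....#.#.##.#........
position 10 holds .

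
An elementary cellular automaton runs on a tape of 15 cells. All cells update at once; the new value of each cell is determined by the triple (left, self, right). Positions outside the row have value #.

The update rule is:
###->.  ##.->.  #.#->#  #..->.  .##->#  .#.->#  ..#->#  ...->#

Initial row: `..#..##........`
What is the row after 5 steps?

step 1: .##.##..#######
step 2: ##.##..##......
step 3: ..##..##..#####
step 4: .##..##..##....
step 5: ##..##..##..###

##..##..##..###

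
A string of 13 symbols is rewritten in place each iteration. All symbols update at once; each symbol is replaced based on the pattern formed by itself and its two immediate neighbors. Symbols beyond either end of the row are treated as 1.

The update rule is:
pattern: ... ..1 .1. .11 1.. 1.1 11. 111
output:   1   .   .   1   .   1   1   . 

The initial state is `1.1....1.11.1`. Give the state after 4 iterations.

1.1.11.11.111

iteration 1: 11..11..11111
iteration 2: .1..11..1....
iteration 3: 1...11....11.
iteration 4: 1.1.11.11.111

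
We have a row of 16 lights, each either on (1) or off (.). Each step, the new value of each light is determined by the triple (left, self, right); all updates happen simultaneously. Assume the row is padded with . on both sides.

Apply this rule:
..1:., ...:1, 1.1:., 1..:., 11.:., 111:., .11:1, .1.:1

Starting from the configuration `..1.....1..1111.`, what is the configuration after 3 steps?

1.1.111.1..1....
1.1.1...1..1.111
1.1.1.1.1..1.1..

1.1.1.1.1..1.1..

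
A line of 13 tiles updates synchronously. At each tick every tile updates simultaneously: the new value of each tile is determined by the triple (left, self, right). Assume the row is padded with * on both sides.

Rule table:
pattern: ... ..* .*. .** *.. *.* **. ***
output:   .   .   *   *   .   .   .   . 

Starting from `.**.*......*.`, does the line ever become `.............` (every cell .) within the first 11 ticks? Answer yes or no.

.*..*......*.
.*..*......*.  (fixed point — unchanged through tick 11)
tick 11 is .*..*......*., still not uniform .

no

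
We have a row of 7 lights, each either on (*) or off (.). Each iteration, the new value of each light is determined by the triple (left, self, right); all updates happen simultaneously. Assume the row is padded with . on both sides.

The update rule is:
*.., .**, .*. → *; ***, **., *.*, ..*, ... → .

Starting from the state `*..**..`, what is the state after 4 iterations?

*..*.**

**.*.*.
*..*.**
**.*.*.  (repeats iteration 1; period 2)
iteration 4: *..*.**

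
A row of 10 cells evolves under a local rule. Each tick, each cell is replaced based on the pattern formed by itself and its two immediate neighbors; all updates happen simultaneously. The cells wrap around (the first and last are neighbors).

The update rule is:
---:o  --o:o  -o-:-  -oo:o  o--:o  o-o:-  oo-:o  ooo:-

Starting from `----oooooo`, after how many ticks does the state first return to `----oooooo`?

2

ooooo----o
----oooooo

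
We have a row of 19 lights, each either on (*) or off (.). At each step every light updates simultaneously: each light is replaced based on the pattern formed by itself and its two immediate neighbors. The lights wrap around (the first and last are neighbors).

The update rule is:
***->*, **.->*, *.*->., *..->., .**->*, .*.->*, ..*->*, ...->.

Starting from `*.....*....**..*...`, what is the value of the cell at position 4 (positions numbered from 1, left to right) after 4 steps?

*

*....**...***.**..*
*...***..****.**.**
*..****.*****.**.**
*.*****.*****.**.**
position 4 holds *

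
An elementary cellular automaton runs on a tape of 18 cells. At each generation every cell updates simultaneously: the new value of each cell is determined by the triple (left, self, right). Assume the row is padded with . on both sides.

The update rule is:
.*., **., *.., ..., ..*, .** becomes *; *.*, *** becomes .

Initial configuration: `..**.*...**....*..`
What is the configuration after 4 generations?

****.*************
*..*.*...........*
****.*************  (repeats generation 1; period 2)
generation 4: *..*.*...........*

*..*.*...........*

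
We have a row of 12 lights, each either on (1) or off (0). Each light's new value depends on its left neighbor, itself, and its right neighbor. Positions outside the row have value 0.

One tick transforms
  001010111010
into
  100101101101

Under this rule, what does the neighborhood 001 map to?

0

At position 1 the neighborhood is 001; the next row has 0 there.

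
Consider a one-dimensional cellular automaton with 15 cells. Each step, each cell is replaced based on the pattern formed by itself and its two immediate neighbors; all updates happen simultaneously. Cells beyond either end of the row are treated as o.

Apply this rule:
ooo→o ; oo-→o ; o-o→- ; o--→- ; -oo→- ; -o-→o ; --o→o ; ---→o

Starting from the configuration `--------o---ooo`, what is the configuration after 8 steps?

-o-o-o--o--o-o-

-oooooooo-oo-oo
--ooooooo--o--o
-o-oooooo-oo-o-
-o--ooooo--o-o-
-o-o-oooo-oo-o-
-o-o--ooo--o-o-
-o-o-o-oo-oo-o-
-o-o-o--o--o-o-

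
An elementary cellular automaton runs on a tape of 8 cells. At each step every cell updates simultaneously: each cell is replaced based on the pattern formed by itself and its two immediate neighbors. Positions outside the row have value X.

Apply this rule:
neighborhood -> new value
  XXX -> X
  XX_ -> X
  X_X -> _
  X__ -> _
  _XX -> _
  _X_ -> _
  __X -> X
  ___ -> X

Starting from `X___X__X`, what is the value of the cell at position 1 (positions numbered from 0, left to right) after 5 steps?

_

step 1: X_XX__X_
step 2: X__X_X__
step 3: X_X____X
step 4: X___XXX_
step 5: X_XX_XX_
position 1 holds _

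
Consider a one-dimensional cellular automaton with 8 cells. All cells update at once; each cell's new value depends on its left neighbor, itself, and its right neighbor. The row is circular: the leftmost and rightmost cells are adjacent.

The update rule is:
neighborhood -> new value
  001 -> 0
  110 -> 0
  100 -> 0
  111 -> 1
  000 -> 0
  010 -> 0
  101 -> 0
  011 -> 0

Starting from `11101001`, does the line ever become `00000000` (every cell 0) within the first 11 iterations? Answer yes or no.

yes

11000000
00000000
all cells are 0 at iteration 2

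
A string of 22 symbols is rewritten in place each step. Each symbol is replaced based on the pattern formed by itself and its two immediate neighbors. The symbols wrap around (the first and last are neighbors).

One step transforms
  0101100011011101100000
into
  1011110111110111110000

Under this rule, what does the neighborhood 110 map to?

1

At position 4 the neighborhood is 110; the next row has 1 there.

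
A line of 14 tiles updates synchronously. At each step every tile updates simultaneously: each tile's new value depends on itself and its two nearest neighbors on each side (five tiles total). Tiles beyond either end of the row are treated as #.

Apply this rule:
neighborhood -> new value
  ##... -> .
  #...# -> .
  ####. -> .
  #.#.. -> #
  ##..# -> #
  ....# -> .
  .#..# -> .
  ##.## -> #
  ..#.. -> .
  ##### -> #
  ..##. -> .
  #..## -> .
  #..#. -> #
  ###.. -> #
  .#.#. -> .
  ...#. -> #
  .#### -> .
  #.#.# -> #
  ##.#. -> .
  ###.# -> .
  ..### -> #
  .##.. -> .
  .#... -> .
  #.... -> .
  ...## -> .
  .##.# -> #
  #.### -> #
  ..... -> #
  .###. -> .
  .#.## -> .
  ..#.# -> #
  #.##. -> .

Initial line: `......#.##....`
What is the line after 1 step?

..##.##.......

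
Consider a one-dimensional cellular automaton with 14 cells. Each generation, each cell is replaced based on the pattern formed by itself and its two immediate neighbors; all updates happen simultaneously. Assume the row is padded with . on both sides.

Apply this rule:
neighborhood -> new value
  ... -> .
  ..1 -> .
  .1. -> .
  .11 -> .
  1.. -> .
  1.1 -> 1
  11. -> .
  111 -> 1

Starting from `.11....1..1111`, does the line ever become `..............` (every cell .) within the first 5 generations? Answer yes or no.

yes

...........11.
..............
all cells are . at generation 2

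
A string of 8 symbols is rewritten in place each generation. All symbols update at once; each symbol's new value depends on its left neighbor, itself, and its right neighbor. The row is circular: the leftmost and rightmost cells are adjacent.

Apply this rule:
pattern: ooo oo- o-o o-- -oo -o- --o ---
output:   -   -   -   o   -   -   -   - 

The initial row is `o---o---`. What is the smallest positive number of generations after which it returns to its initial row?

-o---o--
--o---o-
---o---o
o---o---

4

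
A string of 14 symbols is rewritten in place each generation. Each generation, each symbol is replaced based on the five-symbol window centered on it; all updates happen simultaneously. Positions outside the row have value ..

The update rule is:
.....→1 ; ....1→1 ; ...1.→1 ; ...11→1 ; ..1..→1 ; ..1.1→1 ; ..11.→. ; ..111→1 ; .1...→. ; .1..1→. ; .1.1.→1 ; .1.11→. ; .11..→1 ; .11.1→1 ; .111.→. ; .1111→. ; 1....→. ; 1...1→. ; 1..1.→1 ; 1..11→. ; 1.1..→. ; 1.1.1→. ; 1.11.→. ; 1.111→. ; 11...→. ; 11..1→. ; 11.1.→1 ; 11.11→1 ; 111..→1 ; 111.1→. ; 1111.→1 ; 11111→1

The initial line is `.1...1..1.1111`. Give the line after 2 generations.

11..11.11...11
.1...11.1..1.1

.1...11.1..1.1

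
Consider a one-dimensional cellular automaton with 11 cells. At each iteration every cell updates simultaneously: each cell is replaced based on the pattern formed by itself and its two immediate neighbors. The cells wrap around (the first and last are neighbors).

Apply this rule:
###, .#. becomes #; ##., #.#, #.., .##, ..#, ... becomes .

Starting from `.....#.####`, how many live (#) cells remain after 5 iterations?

iteration 1: .....#..##.
iteration 2: .....#.....
iteration 3: .....#.....  (fixed point — unchanged through iteration 5)
count of #: 1

1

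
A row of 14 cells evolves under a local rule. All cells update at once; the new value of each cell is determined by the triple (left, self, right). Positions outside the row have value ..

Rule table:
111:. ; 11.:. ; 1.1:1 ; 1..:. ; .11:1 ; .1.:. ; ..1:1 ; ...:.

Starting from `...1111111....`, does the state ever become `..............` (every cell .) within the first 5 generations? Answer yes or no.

..11..........
.11...........
11............
1.............
..............
all cells are . at generation 5

yes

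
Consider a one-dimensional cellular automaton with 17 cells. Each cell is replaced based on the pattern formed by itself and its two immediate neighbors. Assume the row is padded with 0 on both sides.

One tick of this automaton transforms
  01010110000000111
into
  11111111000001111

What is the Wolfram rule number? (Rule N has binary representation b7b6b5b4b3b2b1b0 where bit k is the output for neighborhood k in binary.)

position 15: 111 → 1  (bit 7 = 1)
position 6: 110 → 1  (bit 6 = 1)
position 2: 101 → 1  (bit 5 = 1)
position 7: 100 → 1  (bit 4 = 1)
position 5: 011 → 1  (bit 3 = 1)
position 1: 010 → 1  (bit 2 = 1)
position 0: 001 → 1  (bit 1 = 1)
position 8: 000 → 0  (bit 0 = 0)
bits b7..b0 = 11111110 = 254

254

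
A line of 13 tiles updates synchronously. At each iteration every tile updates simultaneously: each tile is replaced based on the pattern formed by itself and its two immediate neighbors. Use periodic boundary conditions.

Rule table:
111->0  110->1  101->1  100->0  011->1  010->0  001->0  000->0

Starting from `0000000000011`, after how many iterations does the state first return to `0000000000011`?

iteration 1: 0000000000011

1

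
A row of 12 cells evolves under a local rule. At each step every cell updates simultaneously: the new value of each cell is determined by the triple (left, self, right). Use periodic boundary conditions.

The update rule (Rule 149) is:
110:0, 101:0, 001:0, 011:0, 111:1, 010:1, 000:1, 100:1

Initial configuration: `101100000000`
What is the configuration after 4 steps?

step 1: 100011111110
step 2: 111001111100
step 3: 010100111010
step 4: 010110010011

010110010011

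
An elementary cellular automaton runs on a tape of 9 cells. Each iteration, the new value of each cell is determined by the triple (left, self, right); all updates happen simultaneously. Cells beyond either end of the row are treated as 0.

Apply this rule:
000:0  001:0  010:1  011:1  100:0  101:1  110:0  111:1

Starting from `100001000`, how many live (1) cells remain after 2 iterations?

100001000  (fixed point — unchanged through iteration 2)
count of 1: 2

2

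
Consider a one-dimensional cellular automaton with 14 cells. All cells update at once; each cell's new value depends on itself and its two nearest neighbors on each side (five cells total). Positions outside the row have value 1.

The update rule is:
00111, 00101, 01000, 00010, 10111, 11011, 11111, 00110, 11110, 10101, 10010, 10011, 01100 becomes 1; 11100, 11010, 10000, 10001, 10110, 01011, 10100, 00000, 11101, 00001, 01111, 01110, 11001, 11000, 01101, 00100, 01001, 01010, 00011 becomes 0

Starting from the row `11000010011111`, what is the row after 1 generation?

10000100110111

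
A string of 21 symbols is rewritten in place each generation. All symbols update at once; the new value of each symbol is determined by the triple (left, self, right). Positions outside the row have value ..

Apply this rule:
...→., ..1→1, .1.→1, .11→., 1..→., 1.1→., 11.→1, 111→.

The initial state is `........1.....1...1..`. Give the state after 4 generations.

....1.1.1.1.1.1.1.1..

.......11....11..11..
......1.1...1.1.1.1..
.....11.1..11.1.1.1..
....1.1.1.1.1.1.1.1..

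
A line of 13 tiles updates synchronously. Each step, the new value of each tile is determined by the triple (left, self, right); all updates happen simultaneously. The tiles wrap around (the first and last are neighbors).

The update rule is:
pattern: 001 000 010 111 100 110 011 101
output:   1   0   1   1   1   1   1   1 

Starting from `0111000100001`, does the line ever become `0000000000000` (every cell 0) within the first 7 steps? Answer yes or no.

step 1: 1111101110011
step 2: 1111111111111
step 3: 1111111111111  (fixed point — unchanged through step 7)
step 7 is 1111111111111, still not uniform 0

no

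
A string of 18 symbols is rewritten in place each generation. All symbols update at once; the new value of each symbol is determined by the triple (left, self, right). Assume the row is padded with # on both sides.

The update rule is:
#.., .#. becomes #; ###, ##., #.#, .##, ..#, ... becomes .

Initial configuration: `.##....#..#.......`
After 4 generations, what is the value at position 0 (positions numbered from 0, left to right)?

...#...##.##......
#..##.......#.....
.#...#......##....
.##..##.......#...
position 0 holds .

.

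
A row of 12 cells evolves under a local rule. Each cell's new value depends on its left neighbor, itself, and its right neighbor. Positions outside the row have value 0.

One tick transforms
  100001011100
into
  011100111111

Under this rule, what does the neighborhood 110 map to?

At position 9 the neighborhood is 110; the next row has 1 there.

1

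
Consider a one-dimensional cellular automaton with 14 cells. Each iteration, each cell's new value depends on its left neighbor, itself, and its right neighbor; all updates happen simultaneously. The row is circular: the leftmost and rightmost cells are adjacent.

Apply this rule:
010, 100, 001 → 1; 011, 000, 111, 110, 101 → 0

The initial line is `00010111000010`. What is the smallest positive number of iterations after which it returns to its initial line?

12

00110000100111
11001001111000
00111110000101
11000001001101
00100011110000
01110100001000
10000110011100
11001001100011
00111110010100
01000001110110
11100010000001
00010111000010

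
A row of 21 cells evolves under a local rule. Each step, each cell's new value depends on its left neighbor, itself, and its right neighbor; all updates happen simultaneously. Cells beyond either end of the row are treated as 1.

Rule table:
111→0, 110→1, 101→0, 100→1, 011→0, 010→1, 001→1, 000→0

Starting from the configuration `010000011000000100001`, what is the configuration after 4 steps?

011000101100001110010
001101100110010011110
110100111011111100010
010111001000000110110

010111001000000110110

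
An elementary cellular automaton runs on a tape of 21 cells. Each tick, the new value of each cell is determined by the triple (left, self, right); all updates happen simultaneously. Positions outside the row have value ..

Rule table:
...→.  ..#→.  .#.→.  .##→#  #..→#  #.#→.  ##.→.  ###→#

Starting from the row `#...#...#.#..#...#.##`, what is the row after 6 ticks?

......#...#.....#..#.

tick 1: .#...#.....#..#....#.
tick 2: ..#...#.....#..#....#
tick 3: ...#...#.....#..#....
tick 4: ....#...#.....#..#...
tick 5: .....#...#.....#..#..
tick 6: ......#...#.....#..#.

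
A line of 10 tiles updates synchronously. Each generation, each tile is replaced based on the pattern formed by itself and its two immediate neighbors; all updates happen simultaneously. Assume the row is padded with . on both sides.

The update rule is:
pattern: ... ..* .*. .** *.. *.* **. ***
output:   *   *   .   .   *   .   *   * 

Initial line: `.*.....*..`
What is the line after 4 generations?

.**..*****

generation 1: *.*****.**
generation 2: ...****..*
generation 3: ***.*****.
generation 4: .**..*****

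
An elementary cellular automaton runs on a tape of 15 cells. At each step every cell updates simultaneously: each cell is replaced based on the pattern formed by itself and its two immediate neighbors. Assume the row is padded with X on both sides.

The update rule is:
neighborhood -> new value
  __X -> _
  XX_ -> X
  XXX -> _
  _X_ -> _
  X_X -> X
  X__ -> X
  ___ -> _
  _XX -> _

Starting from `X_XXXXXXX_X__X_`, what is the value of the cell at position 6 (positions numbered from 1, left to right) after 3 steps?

_

XX______XX_X__X
_XX______XX_X__
X_XX______XX_X_
position 6 holds _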